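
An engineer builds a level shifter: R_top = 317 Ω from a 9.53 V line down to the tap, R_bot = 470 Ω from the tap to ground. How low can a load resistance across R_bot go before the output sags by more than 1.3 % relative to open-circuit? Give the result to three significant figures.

R_L(min) ≈ 14.4 kΩ

Output resistance R_th = R_top‖R_bot = (317 × 470)/787.0 = 189.3 Ω.
The fractional drop is R_th/(R_th + R_L); requiring this ≤ 0.0130 gives R_L ≥ R_th(1/0.0130 − 1) = 189.3 × 75.92 = 14.4 kΩ.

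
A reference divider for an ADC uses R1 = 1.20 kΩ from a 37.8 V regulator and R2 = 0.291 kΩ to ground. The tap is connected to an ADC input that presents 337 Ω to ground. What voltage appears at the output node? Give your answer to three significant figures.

The load sits in parallel with R2: R2‖R_L = (291 × 337) / (291 + 337) = 156.2 Ω.
V_out = 37.8 × 156.2 / (1200 + 156.2) = 37.8 × 156.2/1356 = 4.35 V.
(Unloaded it would have been 7.38 V.)

V_out ≈ 4.35 V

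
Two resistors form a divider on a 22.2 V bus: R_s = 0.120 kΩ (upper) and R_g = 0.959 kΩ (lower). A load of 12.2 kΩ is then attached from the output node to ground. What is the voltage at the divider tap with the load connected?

V_out ≈ 19.6 V

The load sits in parallel with R_g: R_g‖R_L = (959 × 12200) / (959 + 12200) = 889.1 Ω.
V_out = 22.2 × 889.1 / (120 + 889.1) = 22.2 × 889.1/1009 = 19.6 V.
(Unloaded it would have been 19.7 V.)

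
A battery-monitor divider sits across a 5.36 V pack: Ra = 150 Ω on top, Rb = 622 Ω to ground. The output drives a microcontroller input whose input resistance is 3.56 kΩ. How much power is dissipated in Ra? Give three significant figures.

Total resistance from the source is Ra + (Rb‖R_L) = 679.5 Ω, so I = 5.36/679.5 Ω = 7.888 mA.
P = I²·Ra = (7.888 mA)² × 150 Ω = 9.33 mW.

P ≈ 9.33 mW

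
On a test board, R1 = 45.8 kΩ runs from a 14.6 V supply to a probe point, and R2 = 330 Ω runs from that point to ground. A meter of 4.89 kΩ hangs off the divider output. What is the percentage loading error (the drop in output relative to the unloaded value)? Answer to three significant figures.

6.28 %

The divider's output (Thévenin) resistance is R1‖R2 = 327.6 Ω.
Fractional drop under load = R_th/(R_th + R_L) = 327.6 / (327.6 + 4890) = 0.06279.
So the output falls by 6.28 %.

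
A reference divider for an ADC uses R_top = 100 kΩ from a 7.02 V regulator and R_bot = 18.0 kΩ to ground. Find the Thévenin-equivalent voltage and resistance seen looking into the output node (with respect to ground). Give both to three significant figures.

V_th is the open-circuit tap voltage: 7.02 × 18.0/(100 + 18.0) = 1.07 V.
With the supply zeroed, R_top and R_bot appear in parallel from the tap: R_th = R_top‖R_bot = (100 × 18.0)/118.0 = 15.3 kΩ.

V_th = 1.07 V, R_th = 15.3 kΩ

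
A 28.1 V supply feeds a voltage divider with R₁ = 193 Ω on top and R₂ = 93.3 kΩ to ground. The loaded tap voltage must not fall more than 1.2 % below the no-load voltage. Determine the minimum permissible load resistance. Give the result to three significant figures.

Output resistance R_th = R₁‖R₂ = (193 × 93300)/93490 = 192.6 Ω.
The fractional drop is R_th/(R_th + R_L); requiring this ≤ 0.0120 gives R_L ≥ R_th(1/0.0120 − 1) = 192.6 × 82.33 = 15.9 kΩ.

R_L(min) ≈ 15.9 kΩ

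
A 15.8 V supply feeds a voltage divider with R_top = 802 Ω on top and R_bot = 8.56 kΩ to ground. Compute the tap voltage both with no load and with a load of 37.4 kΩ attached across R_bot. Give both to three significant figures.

Unloaded: 14.4 V; loaded: 14.2 V

Open-circuit: V = 15.8 × 8560/(802 + 8560) = 14.4 V.
With the load, R_bot becomes R_bot‖R_L = 6966 Ω, so V = 15.8 × 6966/7768 = 14.2 V.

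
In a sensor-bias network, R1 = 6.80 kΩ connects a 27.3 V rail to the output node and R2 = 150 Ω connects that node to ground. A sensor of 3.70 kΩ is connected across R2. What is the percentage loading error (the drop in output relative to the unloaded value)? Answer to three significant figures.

3.82 %

The divider's output (Thévenin) resistance is R1‖R2 = 146.8 Ω.
Fractional drop under load = R_th/(R_th + R_L) = 146.8 / (146.8 + 3700) = 0.03815.
So the output falls by 3.82 %.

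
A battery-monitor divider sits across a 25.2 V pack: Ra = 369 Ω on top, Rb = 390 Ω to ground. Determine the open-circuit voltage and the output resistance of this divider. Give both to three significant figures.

V_th = 12.9 V, R_th = 190 Ω

V_th is the open-circuit tap voltage: 25.2 × 390/(369 + 390) = 12.9 V.
With the supply zeroed, Ra and Rb appear in parallel from the tap: R_th = Ra‖Rb = (369 × 390)/759.0 = 190 Ω.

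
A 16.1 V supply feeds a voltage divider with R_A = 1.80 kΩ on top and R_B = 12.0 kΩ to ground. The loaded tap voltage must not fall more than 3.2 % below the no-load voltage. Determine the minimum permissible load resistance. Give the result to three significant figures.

Output resistance R_th = R_A‖R_B = (1.80 × 12.0)/13.80 = 1.565 kΩ.
The fractional drop is R_th/(R_th + R_L); requiring this ≤ 0.0320 gives R_L ≥ R_th(1/0.0320 − 1) = 1.565 × 30.25 = 47.3 kΩ.

R_L(min) ≈ 47.3 kΩ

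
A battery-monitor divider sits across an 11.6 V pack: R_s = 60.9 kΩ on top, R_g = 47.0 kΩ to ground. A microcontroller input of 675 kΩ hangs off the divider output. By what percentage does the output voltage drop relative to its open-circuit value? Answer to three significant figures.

The divider's output (Thévenin) resistance is R_s‖R_g = 26.53 kΩ.
Fractional drop under load = R_th/(R_th + R_L) = 26.53 / (26.53 + 675) = 0.03781.
So the output falls by 3.78 %.

3.78 %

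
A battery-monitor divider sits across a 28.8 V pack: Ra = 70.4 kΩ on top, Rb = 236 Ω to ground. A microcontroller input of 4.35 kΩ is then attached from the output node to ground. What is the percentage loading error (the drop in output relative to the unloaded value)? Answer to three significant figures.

The divider's output (Thévenin) resistance is Ra‖Rb = 235.2 Ω.
Fractional drop under load = R_th/(R_th + R_L) = 235.2 / (235.2 + 4350) = 0.05130.
So the output falls by 5.13 %.

5.13 %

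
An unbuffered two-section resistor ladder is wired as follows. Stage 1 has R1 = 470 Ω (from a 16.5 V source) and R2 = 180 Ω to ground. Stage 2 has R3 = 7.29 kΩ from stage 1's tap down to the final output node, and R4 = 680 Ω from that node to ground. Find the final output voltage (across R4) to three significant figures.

Stage 2 presents R3+R4 = 7970 Ω as a load on stage 1's tap.
Stage 1's lower leg becomes R2‖(R3+R4) = 176.0 Ω, so V_mid = 16.5 × 176.0/646.0 = 4.496 V.
Stage 2 is itself unloaded: V_out = V_mid × R4/(R3+R4) = 4.496 × 680/7970 = 0.384 V.

V_out ≈ 0.384 V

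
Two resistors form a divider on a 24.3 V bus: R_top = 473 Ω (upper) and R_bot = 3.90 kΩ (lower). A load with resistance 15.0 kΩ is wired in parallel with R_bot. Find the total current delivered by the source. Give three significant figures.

R_bot‖R_L = 3095 Ω, so the source sees R_top + R_bot‖R_L = 3568 Ω.
I = 24.3 V / 3568 Ω = 6.81 mA.

I ≈ 6.81 mA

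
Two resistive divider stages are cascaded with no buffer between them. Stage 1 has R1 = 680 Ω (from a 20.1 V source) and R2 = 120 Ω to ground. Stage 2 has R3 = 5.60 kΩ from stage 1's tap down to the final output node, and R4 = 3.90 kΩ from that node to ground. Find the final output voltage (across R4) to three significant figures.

Stage 2 presents R3+R4 = 9500 Ω as a load on stage 1's tap.
Stage 1's lower leg becomes R2‖(R3+R4) = 118.5 Ω, so V_mid = 20.1 × 118.5/798.5 = 2.983 V.
Stage 2 is itself unloaded: V_out = V_mid × R4/(R3+R4) = 2.983 × 3900/9500 = 1.22 V.

V_out ≈ 1.22 V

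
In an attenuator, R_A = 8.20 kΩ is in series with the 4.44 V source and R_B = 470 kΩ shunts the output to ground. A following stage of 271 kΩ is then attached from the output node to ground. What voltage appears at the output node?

V_out ≈ 4.24 V

The load sits in parallel with R_B: R_B‖R_L = (470 × 271) / (470 + 271) = 171.9 kΩ.
V_out = 4.44 × 171.9 / (8.20 + 171.9) = 4.44 × 171.9/180.1 = 4.24 V.
(Unloaded it would have been 4.36 V.)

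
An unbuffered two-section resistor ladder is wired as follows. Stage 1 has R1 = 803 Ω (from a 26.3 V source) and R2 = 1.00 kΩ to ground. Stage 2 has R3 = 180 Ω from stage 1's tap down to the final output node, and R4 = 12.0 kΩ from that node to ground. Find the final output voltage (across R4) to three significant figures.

V_out ≈ 13.9 V

Stage 2 presents R3+R4 = 12180 Ω as a load on stage 1's tap.
Stage 1's lower leg becomes R2‖(R3+R4) = 924.1 Ω, so V_mid = 26.3 × 924.1/1727 = 14.07 V.
Stage 2 is itself unloaded: V_out = V_mid × R4/(R3+R4) = 14.07 × 12000/12180 = 13.9 V.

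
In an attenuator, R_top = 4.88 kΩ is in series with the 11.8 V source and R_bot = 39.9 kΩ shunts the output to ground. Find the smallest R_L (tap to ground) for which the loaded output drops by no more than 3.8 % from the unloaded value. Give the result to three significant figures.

R_L(min) ≈ 110 kΩ

Output resistance R_th = R_top‖R_bot = (4.88 × 39.9)/44.78 = 4.348 kΩ.
The fractional drop is R_th/(R_th + R_L); requiring this ≤ 0.0380 gives R_L ≥ R_th(1/0.0380 − 1) = 4.348 × 25.32 = 110 kΩ.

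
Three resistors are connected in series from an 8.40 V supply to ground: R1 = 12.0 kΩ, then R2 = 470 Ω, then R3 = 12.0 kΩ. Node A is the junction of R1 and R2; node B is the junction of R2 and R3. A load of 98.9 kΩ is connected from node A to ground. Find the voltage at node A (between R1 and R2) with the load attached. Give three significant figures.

V ≈ 4.03 V

Below node A the series string R2+R3 = 12470 Ω sits in parallel with the 98900 Ω load: 11070 Ω.
V_A = 8.40 × 11070/(12000 + 11070) = 4.03 V.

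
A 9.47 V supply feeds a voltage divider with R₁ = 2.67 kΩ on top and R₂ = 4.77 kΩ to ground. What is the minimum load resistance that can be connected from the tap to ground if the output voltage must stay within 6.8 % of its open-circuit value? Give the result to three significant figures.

Output resistance R_th = R₁‖R₂ = (2.67 × 4.77)/7.440 = 1.712 kΩ.
The fractional drop is R_th/(R_th + R_L); requiring this ≤ 0.0680 gives R_L ≥ R_th(1/0.0680 − 1) = 1.712 × 13.71 = 23.5 kΩ.

R_L(min) ≈ 23.5 kΩ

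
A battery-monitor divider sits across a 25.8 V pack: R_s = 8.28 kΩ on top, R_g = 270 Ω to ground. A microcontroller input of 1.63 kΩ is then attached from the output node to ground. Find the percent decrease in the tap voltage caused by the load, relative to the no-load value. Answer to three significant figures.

The divider's output (Thévenin) resistance is R_s‖R_g = 261.5 Ω.
Fractional drop under load = R_th/(R_th + R_L) = 261.5 / (261.5 + 1630) = 0.1382.
So the output falls by 13.8 %.

13.8 %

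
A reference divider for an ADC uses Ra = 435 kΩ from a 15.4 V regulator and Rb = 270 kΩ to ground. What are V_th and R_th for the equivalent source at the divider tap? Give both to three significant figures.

V_th = 5.90 V, R_th = 167 kΩ

V_th is the open-circuit tap voltage: 15.4 × 270/(435 + 270) = 5.90 V.
With the supply zeroed, Ra and Rb appear in parallel from the tap: R_th = Ra‖Rb = (435 × 270)/705.0 = 167 kΩ.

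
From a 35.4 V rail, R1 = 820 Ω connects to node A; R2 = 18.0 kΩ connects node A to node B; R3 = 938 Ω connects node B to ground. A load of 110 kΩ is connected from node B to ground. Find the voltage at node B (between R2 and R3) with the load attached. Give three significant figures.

V ≈ 1.67 V

At node B, R3 is in parallel with the load: R3‖R_L = 930.1 Ω.
Below node A the resistance is R2 + (R3‖R_L) = 18930 Ω, so V_A = 35.4 × 18930/19750 = 33.93 V.
Then V_B = V_A × (R3‖R_L)/(R2 + R3‖R_L) = 33.93 × 930.1/18930 = 1.67 V.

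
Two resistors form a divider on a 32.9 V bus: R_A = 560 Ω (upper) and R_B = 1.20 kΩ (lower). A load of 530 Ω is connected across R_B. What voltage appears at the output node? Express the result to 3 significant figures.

The load sits in parallel with R_B: R_B‖R_L = (1200 × 530) / (1200 + 530) = 367.6 Ω.
V_out = 32.9 × 367.6 / (560 + 367.6) = 32.9 × 367.6/927.6 = 13.0 V.
(Unloaded it would have been 22.4 V.)

V_out ≈ 13.0 V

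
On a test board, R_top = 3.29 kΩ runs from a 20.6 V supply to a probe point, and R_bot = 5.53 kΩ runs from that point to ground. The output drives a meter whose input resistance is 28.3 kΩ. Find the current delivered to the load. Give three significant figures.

R_bot‖R_L = 4.626 kΩ; V_out = 20.6 × 4.626/7.916 = 12.04 V.
I_L = V_out / R_L = 12.04 / 28.3 kΩ = 0.425 mA.

I_L ≈ 0.425 mA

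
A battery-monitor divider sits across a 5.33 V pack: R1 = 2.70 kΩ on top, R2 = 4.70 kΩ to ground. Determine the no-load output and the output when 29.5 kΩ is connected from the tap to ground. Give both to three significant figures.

Open-circuit: V = 5.33 × 4.70/(2.70 + 4.70) = 3.39 V.
With the load, R2 becomes R2‖R_L = 4.054 kΩ, so V = 5.33 × 4.054/6.754 = 3.20 V.

Unloaded: 3.39 V; loaded: 3.20 V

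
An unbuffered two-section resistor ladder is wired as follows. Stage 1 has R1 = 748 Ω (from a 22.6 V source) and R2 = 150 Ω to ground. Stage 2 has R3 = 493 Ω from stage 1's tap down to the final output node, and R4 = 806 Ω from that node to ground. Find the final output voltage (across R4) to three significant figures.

V_out ≈ 2.14 V

Stage 2 presents R3+R4 = 1299 Ω as a load on stage 1's tap.
Stage 1's lower leg becomes R2‖(R3+R4) = 134.5 Ω, so V_mid = 22.6 × 134.5/882.5 = 3.444 V.
Stage 2 is itself unloaded: V_out = V_mid × R4/(R3+R4) = 3.444 × 806/1299 = 2.14 V.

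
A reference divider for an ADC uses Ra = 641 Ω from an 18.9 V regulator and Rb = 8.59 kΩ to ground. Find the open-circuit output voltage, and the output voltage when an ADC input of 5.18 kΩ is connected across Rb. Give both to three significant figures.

Unloaded: 17.6 V; loaded: 15.8 V

Open-circuit: V = 18.9 × 8590/(641 + 8590) = 17.6 V.
With the load, Rb becomes Rb‖R_L = 3231 Ω, so V = 18.9 × 3231/3872 = 15.8 V.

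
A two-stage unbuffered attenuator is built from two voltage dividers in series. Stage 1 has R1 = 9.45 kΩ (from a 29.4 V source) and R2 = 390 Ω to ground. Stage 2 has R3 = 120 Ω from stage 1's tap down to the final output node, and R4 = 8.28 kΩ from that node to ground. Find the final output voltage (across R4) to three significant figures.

V_out ≈ 1.10 V

Stage 2 presents R3+R4 = 8400 Ω as a load on stage 1's tap.
Stage 1's lower leg becomes R2‖(R3+R4) = 372.7 Ω, so V_mid = 29.4 × 372.7/9823 = 1.116 V.
Stage 2 is itself unloaded: V_out = V_mid × R4/(R3+R4) = 1.116 × 8280/8400 = 1.10 V.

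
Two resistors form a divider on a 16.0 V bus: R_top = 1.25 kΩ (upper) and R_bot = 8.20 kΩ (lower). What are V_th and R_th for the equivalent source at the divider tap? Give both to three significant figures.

V_th = 13.9 V, R_th = 1.08 kΩ

V_th is the open-circuit tap voltage: 16.0 × 8.20/(1.25 + 8.20) = 13.9 V.
With the supply zeroed, R_top and R_bot appear in parallel from the tap: R_th = R_top‖R_bot = (1.25 × 8.20)/9.450 = 1.08 kΩ.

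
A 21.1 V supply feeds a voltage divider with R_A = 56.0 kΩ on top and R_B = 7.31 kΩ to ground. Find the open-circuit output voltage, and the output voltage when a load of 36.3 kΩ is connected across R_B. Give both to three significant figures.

Unloaded: 2.44 V; loaded: 2.07 V

Open-circuit: V = 21.1 × 7.31/(56.0 + 7.31) = 2.44 V.
With the load, R_B becomes R_B‖R_L = 6.085 kΩ, so V = 21.1 × 6.085/62.08 = 2.07 V.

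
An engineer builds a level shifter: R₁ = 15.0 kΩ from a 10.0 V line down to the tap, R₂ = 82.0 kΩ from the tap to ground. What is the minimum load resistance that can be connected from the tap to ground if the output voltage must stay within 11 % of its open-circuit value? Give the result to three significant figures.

R_L(min) ≈ 103 kΩ

Output resistance R_th = R₁‖R₂ = (15.0 × 82.0)/97.00 = 12.68 kΩ.
The fractional drop is R_th/(R_th + R_L); requiring this ≤ 0.110 gives R_L ≥ R_th(1/0.110 − 1) = 12.68 × 8.091 = 103 kΩ.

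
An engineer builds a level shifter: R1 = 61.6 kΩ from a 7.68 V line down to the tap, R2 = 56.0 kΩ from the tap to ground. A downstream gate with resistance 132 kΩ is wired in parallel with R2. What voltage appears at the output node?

The load sits in parallel with R2: R2‖R_L = (56.0 × 132) / (56.0 + 132) = 39.32 kΩ.
V_out = 7.68 × 39.32 / (61.6 + 39.32) = 7.68 × 39.32/100.9 = 2.99 V.

V_out ≈ 2.99 V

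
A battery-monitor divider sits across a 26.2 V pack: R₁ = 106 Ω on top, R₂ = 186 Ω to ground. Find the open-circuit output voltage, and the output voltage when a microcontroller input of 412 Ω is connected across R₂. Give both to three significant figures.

Unloaded: 16.7 V; loaded: 14.3 V

Open-circuit: V = 26.2 × 186/(106 + 186) = 16.7 V.
With the load, R₂ becomes R₂‖R_L = 128.1 Ω, so V = 26.2 × 128.1/234.1 = 14.3 V.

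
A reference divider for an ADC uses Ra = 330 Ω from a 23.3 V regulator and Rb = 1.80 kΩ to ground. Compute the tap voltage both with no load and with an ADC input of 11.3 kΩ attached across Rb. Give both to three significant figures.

Open-circuit: V = 23.3 × 1800/(330 + 1800) = 19.7 V.
With the load, Rb becomes Rb‖R_L = 1553 Ω, so V = 23.3 × 1553/1883 = 19.2 V.

Unloaded: 19.7 V; loaded: 19.2 V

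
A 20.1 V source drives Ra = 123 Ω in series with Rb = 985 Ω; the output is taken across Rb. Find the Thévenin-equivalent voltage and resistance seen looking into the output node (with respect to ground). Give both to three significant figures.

V_th is the open-circuit tap voltage: 20.1 × 985/(123 + 985) = 17.9 V.
With the supply zeroed, Ra and Rb appear in parallel from the tap: R_th = Ra‖Rb = (123 × 985)/1108 = 109 Ω.

V_th = 17.9 V, R_th = 109 Ω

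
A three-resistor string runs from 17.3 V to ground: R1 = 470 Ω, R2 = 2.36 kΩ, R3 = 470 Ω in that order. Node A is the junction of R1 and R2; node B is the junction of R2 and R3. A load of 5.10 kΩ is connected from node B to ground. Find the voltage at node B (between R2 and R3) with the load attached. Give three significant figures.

At node B, R3 is in parallel with the load: R3‖R_L = 430.3 Ω.
Below node A the resistance is R2 + (R3‖R_L) = 2790 Ω, so V_A = 17.3 × 2790/3260 = 14.81 V.
Then V_B = V_A × (R3‖R_L)/(R2 + R3‖R_L) = 14.81 × 430.3/2790 = 2.28 V.

V ≈ 2.28 V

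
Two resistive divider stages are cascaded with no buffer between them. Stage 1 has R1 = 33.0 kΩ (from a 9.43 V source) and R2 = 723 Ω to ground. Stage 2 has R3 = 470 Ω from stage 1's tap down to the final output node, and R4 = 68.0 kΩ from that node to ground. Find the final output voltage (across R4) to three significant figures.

V_out ≈ 0.199 V

Stage 2 presents R3+R4 = 68470 Ω as a load on stage 1's tap.
Stage 1's lower leg becomes R2‖(R3+R4) = 715.4 Ω, so V_mid = 9.43 × 715.4/33720 = 0.2001 V.
Stage 2 is itself unloaded: V_out = V_mid × R4/(R3+R4) = 0.2001 × 68000/68470 = 0.199 V.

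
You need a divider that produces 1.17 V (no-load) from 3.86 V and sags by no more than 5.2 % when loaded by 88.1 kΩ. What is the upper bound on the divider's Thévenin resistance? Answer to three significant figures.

R_th ≤ 4.83 kΩ

Loading drop = R_th/(R_th + R_L) ≤ 0.0520, so R_th ≤ R_L · ε/(1−ε) = 88.1 kΩ × 0.0520/0.9480 = 4.83 kΩ.
(Any R1, R2 with R2/(R1+R2) = 0.303 and R1‖R2 ≤ 4.83 kΩ will meet the spec.)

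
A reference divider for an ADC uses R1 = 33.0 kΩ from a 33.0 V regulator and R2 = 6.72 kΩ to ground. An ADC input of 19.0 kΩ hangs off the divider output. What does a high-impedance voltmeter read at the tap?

The load sits in parallel with R2: R2‖R_L = (6.72 × 19.0) / (6.72 + 19.0) = 4.964 kΩ.
V_out = 33.0 × 4.964 / (33.0 + 4.964) = 33.0 × 4.964/37.96 = 4.32 V.

V_out ≈ 4.32 V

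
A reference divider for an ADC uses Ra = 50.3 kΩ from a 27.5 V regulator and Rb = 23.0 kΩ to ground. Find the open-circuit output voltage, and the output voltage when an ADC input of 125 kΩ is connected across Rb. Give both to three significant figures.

Open-circuit: V = 27.5 × 23.0/(50.3 + 23.0) = 8.63 V.
With the load, Rb becomes Rb‖R_L = 19.43 kΩ, so V = 27.5 × 19.43/69.73 = 7.66 V.

Unloaded: 8.63 V; loaded: 7.66 V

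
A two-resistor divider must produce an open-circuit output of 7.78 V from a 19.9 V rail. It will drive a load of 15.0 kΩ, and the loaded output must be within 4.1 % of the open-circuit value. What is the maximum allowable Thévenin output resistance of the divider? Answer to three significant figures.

R_th ≤ 641 Ω

Loading drop = R_th/(R_th + R_L) ≤ 0.0410, so R_th ≤ R_L · ε/(1−ε) = 15.0 kΩ × 0.0410/0.9590 = 641 Ω.
(Any R1, R2 with R2/(R1+R2) = 0.391 and R1‖R2 ≤ 641 Ω will meet the spec.)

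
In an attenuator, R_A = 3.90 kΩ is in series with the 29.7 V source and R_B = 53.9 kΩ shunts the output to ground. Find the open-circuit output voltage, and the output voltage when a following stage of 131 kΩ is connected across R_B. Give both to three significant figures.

Open-circuit: V = 29.7 × 53.9/(3.90 + 53.9) = 27.7 V.
With the load, R_B becomes R_B‖R_L = 38.19 kΩ, so V = 29.7 × 38.19/42.09 = 26.9 V.

Unloaded: 27.7 V; loaded: 26.9 V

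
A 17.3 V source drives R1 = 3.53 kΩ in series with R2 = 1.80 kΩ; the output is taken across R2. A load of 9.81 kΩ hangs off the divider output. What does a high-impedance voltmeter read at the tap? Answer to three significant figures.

V_out ≈ 5.21 V

The load sits in parallel with R2: R2‖R_L = (1.80 × 9.81) / (1.80 + 9.81) = 1.521 kΩ.
V_out = 17.3 × 1.521 / (3.53 + 1.521) = 17.3 × 1.521/5.051 = 5.21 V.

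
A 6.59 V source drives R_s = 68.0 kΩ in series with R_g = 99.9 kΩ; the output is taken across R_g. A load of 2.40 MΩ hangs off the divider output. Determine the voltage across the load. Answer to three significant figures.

V_out ≈ 3.86 V

The load sits in parallel with R_g: R_g‖R_L = (99.9 × 2400) / (99.9 + 2400) = 95.91 kΩ.
V_out = 6.59 × 95.91 / (68.0 + 95.91) = 6.59 × 95.91/163.9 = 3.86 V.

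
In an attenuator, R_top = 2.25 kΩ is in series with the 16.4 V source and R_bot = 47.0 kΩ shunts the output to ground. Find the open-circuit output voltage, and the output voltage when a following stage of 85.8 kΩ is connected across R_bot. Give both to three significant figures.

Open-circuit: V = 16.4 × 47.0/(2.25 + 47.0) = 15.7 V.
With the load, R_bot becomes R_bot‖R_L = 30.37 kΩ, so V = 16.4 × 30.37/32.62 = 15.3 V.

Unloaded: 15.7 V; loaded: 15.3 V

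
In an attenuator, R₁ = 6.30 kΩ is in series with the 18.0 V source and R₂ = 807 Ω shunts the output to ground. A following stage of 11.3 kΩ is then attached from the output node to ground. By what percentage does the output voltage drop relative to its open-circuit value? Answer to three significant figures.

5.95 %

The divider's output (Thévenin) resistance is R₁‖R₂ = 715.4 Ω.
Fractional drop under load = R_th/(R_th + R_L) = 715.4 / (715.4 + 11300) = 0.05954.
So the output falls by 5.95 %.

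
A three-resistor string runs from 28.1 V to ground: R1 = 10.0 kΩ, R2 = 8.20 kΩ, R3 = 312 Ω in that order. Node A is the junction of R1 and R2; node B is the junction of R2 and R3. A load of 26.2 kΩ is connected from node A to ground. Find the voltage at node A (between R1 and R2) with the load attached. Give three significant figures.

V ≈ 11.0 V

Below node A the series string R2+R3 = 8512 Ω sits in parallel with the 26200 Ω load: 6425 Ω.
V_A = 28.1 × 6425/(10000 + 6425) = 11.0 V.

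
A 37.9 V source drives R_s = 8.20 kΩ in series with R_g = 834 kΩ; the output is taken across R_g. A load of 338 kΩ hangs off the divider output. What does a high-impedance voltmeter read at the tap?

V_out ≈ 36.7 V

The load sits in parallel with R_g: R_g‖R_L = (834 × 338) / (834 + 338) = 240.5 kΩ.
V_out = 37.9 × 240.5 / (8.20 + 240.5) = 37.9 × 240.5/248.7 = 36.7 V.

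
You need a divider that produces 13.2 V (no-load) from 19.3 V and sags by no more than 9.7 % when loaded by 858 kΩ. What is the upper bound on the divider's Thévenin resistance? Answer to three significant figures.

R_th ≤ 92.2 kΩ

Loading drop = R_th/(R_th + R_L) ≤ 0.0970, so R_th ≤ R_L · ε/(1−ε) = 858 kΩ × 0.0970/0.9030 = 92.2 kΩ.
(Any R1, R2 with R2/(R1+R2) = 0.684 and R1‖R2 ≤ 92.2 kΩ will meet the spec.)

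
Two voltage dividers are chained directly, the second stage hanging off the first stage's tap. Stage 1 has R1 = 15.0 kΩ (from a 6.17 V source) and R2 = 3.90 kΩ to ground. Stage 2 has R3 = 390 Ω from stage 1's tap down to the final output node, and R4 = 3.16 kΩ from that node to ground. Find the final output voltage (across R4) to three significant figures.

Stage 2 presents R3+R4 = 3550 Ω as a load on stage 1's tap.
Stage 1's lower leg becomes R2‖(R3+R4) = 1858 Ω, so V_mid = 6.17 × 1858/16860 = 0.6802 V.
Stage 2 is itself unloaded: V_out = V_mid × R4/(R3+R4) = 0.6802 × 3160/3550 = 0.605 V.

V_out ≈ 0.605 V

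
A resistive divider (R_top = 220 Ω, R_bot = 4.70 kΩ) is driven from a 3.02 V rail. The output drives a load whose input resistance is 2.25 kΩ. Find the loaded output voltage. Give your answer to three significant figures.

The load sits in parallel with R_bot: R_bot‖R_L = (4700 × 2250) / (4700 + 2250) = 1522 Ω.
V_out = 3.02 × 1522 / (220 + 1522) = 3.02 × 1522/1742 = 2.64 V.
(Unloaded it would have been 2.88 V.)

V_out ≈ 2.64 V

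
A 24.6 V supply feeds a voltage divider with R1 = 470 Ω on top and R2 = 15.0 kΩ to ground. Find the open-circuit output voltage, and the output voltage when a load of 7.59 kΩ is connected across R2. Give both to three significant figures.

Unloaded: 23.9 V; loaded: 22.5 V

Open-circuit: V = 24.6 × 15000/(470 + 15000) = 23.9 V.
With the load, R2 becomes R2‖R_L = 5040 Ω, so V = 24.6 × 5040/5510 = 22.5 V.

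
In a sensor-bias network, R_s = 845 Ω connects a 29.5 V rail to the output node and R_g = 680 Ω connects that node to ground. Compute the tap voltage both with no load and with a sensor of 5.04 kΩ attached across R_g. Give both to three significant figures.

Open-circuit: V = 29.5 × 680/(845 + 680) = 13.2 V.
With the load, R_g becomes R_g‖R_L = 599.2 Ω, so V = 29.5 × 599.2/1444 = 12.2 V.

Unloaded: 13.2 V; loaded: 12.2 V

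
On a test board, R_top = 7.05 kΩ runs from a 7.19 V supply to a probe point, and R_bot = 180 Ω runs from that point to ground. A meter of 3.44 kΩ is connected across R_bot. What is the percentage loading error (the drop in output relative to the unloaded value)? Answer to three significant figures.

4.85 %

The divider's output (Thévenin) resistance is R_top‖R_bot = 175.5 Ω.
Fractional drop under load = R_th/(R_th + R_L) = 175.5 / (175.5 + 3440) = 0.04855.
So the output falls by 4.85 %.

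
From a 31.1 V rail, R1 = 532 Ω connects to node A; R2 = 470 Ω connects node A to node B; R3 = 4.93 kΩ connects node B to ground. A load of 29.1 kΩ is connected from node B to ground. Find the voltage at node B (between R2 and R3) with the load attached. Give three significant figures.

At node B, R3 is in parallel with the load: R3‖R_L = 4216 Ω.
Below node A the resistance is R2 + (R3‖R_L) = 4686 Ω, so V_A = 31.1 × 4686/5218 = 27.93 V.
Then V_B = V_A × (R3‖R_L)/(R2 + R3‖R_L) = 27.93 × 4216/4686 = 25.1 V.

V ≈ 25.1 V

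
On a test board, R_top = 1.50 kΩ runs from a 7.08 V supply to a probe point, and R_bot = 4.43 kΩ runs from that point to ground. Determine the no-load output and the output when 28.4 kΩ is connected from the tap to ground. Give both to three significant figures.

Unloaded: 5.29 V; loaded: 5.09 V

Open-circuit: V = 7.08 × 4.43/(1.50 + 4.43) = 5.29 V.
With the load, R_bot becomes R_bot‖R_L = 3.832 kΩ, so V = 7.08 × 3.832/5.332 = 5.09 V.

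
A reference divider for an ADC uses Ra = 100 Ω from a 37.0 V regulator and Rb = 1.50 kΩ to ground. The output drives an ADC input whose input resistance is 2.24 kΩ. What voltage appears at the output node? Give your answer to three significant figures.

V_out ≈ 33.3 V

The load sits in parallel with Rb: Rb‖R_L = (1500 × 2240) / (1500 + 2240) = 898.4 Ω.
V_out = 37.0 × 898.4 / (100 + 898.4) = 37.0 × 898.4/998.4 = 33.3 V.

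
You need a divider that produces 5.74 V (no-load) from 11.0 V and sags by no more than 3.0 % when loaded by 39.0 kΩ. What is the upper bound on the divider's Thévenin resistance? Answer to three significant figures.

R_th ≤ 1.21 kΩ

Loading drop = R_th/(R_th + R_L) ≤ 0.0300, so R_th ≤ R_L · ε/(1−ε) = 39.0 kΩ × 0.0300/0.9700 = 1.21 kΩ.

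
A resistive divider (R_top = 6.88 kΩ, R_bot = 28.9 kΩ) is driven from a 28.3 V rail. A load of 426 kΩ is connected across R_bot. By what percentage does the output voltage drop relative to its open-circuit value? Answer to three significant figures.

1.29 %

The divider's output (Thévenin) resistance is R_top‖R_bot = 5.557 kΩ.
Fractional drop under load = R_th/(R_th + R_L) = 5.557 / (5.557 + 426) = 0.01288.
So the output falls by 1.29 %.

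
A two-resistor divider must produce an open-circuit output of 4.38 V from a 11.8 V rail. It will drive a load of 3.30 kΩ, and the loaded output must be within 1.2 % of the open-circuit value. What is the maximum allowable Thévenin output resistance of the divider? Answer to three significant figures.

R_th ≤ 40.1 Ω

Loading drop = R_th/(R_th + R_L) ≤ 0.0120, so R_th ≤ R_L · ε/(1−ε) = 3.30 kΩ × 0.0120/0.9880 = 40.1 Ω.
(Any R1, R2 with R2/(R1+R2) = 0.371 and R1‖R2 ≤ 40.1 Ω will meet the spec.)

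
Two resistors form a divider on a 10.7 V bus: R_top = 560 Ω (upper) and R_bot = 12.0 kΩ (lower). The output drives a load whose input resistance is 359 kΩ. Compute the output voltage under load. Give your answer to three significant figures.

V_out ≈ 10.2 V

The load sits in parallel with R_bot: R_bot‖R_L = (12000 × 359000) / (12000 + 359000) = 11610 Ω.
V_out = 10.7 × 11610 / (560 + 11610) = 10.7 × 11610/12170 = 10.2 V.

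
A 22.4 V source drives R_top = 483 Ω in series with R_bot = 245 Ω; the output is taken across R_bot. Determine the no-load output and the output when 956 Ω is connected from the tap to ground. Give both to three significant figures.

Open-circuit: V = 22.4 × 245/(483 + 245) = 7.54 V.
With the load, R_bot becomes R_bot‖R_L = 195.0 Ω, so V = 22.4 × 195.0/678.0 = 6.44 V.

Unloaded: 7.54 V; loaded: 6.44 V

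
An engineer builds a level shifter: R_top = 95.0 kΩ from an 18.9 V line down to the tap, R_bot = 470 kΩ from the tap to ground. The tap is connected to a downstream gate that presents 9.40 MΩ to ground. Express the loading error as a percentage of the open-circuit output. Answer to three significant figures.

The divider's output (Thévenin) resistance is R_top‖R_bot = 79.03 kΩ.
Fractional drop under load = R_th/(R_th + R_L) = 79.03 / (79.03 + 9400) = 0.008337.
So the output falls by 0.834 %.

0.834 %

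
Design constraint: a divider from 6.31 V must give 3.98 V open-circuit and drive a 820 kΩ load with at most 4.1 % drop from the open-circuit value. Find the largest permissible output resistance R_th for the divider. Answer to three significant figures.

R_th ≤ 35.1 kΩ

Loading drop = R_th/(R_th + R_L) ≤ 0.0410, so R_th ≤ R_L · ε/(1−ε) = 820 kΩ × 0.0410/0.9590 = 35.1 kΩ.
(Any R1, R2 with R2/(R1+R2) = 0.631 and R1‖R2 ≤ 35.1 kΩ will meet the spec.)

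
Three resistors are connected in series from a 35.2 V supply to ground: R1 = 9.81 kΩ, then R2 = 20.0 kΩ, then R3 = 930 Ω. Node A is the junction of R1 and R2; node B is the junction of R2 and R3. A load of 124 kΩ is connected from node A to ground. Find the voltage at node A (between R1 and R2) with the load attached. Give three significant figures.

V ≈ 22.7 V

Below node A the series string R2+R3 = 20930 Ω sits in parallel with the 124000 Ω load: 17910 Ω.
V_A = 35.2 × 17910/(9810 + 17910) = 22.7 V.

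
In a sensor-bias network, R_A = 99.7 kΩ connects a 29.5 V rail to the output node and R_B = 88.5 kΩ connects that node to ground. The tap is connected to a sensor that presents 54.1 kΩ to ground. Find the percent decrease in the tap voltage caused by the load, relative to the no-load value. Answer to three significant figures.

46.4 %

Unloaded V = 29.5 × 88.5/188.2 = 13.87 V.
Loaded: R_B‖R_L = 33.58 kΩ, giving V = 29.5 × 33.58/133.3 = 7.432 V.
Drop = (13.87 − 7.432) / 13.87 = 46.4 %.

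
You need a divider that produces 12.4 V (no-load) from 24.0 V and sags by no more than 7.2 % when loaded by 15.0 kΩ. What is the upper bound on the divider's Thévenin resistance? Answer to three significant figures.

Loading drop = R_th/(R_th + R_L) ≤ 0.0720, so R_th ≤ R_L · ε/(1−ε) = 15.0 kΩ × 0.0720/0.9280 = 1.16 kΩ.
(Any R1, R2 with R2/(R1+R2) = 0.517 and R1‖R2 ≤ 1.16 kΩ will meet the spec.)

R_th ≤ 1.16 kΩ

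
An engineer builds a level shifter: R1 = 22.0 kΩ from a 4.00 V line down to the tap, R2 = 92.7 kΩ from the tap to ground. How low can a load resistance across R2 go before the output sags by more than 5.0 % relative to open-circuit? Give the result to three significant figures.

R_L(min) ≈ 338 kΩ

Output resistance R_th = R1‖R2 = (22.0 × 92.7)/114.7 = 17.78 kΩ.
The fractional drop is R_th/(R_th + R_L); requiring this ≤ 0.0500 gives R_L ≥ R_th(1/0.0500 − 1) = 17.78 × 19.00 = 338 kΩ.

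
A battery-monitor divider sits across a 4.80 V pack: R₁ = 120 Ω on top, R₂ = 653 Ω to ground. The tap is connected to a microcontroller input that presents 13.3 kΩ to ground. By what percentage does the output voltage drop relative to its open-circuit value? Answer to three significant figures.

The divider's output (Thévenin) resistance is R₁‖R₂ = 101.4 Ω.
Fractional drop under load = R_th/(R_th + R_L) = 101.4 / (101.4 + 13300) = 0.007564.
So the output falls by 0.756 %.

0.756 %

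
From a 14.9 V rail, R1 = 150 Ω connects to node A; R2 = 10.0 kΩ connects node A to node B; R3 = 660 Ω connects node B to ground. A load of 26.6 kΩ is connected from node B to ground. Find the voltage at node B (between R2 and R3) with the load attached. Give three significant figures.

V ≈ 0.889 V

At node B, R3 is in parallel with the load: R3‖R_L = 644.0 Ω.
Below node A the resistance is R2 + (R3‖R_L) = 10640 Ω, so V_A = 14.9 × 10640/10790 = 14.69 V.
Then V_B = V_A × (R3‖R_L)/(R2 + R3‖R_L) = 14.69 × 644.0/10640 = 0.889 V.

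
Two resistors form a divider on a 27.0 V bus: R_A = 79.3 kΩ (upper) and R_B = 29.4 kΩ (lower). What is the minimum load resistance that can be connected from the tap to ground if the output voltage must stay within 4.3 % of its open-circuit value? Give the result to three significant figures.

Output resistance R_th = R_A‖R_B = (79.3 × 29.4)/108.7 = 21.45 kΩ.
The fractional drop is R_th/(R_th + R_L); requiring this ≤ 0.0430 gives R_L ≥ R_th(1/0.0430 − 1) = 21.45 × 22.26 = 477 kΩ.

R_L(min) ≈ 477 kΩ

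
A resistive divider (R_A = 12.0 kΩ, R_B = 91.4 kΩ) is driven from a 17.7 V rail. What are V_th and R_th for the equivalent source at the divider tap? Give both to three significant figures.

V_th is the open-circuit tap voltage: 17.7 × 91.4/(12.0 + 91.4) = 15.6 V.
With the supply zeroed, R_A and R_B appear in parallel from the tap: R_th = R_A‖R_B = (12.0 × 91.4)/103.4 = 10.6 kΩ.

V_th = 15.6 V, R_th = 10.6 kΩ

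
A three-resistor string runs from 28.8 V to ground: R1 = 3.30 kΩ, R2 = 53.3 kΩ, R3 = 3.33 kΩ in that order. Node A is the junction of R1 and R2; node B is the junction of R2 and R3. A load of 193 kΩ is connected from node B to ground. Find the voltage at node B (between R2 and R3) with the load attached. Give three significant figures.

V ≈ 1.57 V

At node B, R3 is in parallel with the load: R3‖R_L = 3.274 kΩ.
Below node A the resistance is R2 + (R3‖R_L) = 56.57 kΩ, so V_A = 28.8 × 56.57/59.87 = 27.21 V.
Then V_B = V_A × (R3‖R_L)/(R2 + R3‖R_L) = 27.21 × 3.274/56.57 = 1.57 V.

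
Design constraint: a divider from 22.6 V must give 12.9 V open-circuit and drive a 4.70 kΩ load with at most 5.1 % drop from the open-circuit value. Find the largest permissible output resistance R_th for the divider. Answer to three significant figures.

Loading drop = R_th/(R_th + R_L) ≤ 0.0510, so R_th ≤ R_L · ε/(1−ε) = 4.70 kΩ × 0.0510/0.9490 = 253 Ω.

R_th ≤ 253 Ω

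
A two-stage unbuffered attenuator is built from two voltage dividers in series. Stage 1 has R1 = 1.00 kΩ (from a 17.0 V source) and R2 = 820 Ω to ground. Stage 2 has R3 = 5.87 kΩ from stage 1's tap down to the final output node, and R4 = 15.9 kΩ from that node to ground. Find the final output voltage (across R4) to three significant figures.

V_out ≈ 5.48 V

Stage 2 presents R3+R4 = 21770 Ω as a load on stage 1's tap.
Stage 1's lower leg becomes R2‖(R3+R4) = 790.2 Ω, so V_mid = 17.0 × 790.2/1790 = 7.504 V.
Stage 2 is itself unloaded: V_out = V_mid × R4/(R3+R4) = 7.504 × 15900/21770 = 5.48 V.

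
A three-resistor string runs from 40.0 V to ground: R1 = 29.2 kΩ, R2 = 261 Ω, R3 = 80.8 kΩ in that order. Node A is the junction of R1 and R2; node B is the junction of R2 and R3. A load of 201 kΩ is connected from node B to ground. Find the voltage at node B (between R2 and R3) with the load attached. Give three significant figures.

V ≈ 26.5 V

At node B, R3 is in parallel with the load: R3‖R_L = 57630 Ω.
Below node A the resistance is R2 + (R3‖R_L) = 57890 Ω, so V_A = 40.0 × 57890/87090 = 26.59 V.
Then V_B = V_A × (R3‖R_L)/(R2 + R3‖R_L) = 26.59 × 57630/57890 = 26.5 V.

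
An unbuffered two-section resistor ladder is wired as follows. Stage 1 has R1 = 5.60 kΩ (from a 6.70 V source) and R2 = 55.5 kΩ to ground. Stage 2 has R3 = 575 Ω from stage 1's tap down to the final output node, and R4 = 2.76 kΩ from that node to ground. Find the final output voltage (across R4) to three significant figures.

Stage 2 presents R3+R4 = 3335 Ω as a load on stage 1's tap.
Stage 1's lower leg becomes R2‖(R3+R4) = 3146 Ω, so V_mid = 6.70 × 3146/8746 = 2.410 V.
Stage 2 is itself unloaded: V_out = V_mid × R4/(R3+R4) = 2.410 × 2760/3335 = 1.99 V.

V_out ≈ 1.99 V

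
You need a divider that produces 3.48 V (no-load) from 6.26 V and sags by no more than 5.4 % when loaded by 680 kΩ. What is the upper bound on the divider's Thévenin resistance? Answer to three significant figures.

R_th ≤ 38.8 kΩ

Loading drop = R_th/(R_th + R_L) ≤ 0.0540, so R_th ≤ R_L · ε/(1−ε) = 680 kΩ × 0.0540/0.9460 = 38.8 kΩ.
(Any R1, R2 with R2/(R1+R2) = 0.556 and R1‖R2 ≤ 38.8 kΩ will meet the spec.)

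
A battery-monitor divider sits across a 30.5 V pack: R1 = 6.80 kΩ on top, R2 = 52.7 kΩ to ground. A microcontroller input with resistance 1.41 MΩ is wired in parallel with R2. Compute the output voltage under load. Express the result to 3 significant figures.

The load sits in parallel with R2: R2‖R_L = (52.7 × 1410) / (52.7 + 1410) = 50.80 kΩ.
V_out = 30.5 × 50.80 / (6.80 + 50.80) = 30.5 × 50.80/57.60 = 26.9 V.

V_out ≈ 26.9 V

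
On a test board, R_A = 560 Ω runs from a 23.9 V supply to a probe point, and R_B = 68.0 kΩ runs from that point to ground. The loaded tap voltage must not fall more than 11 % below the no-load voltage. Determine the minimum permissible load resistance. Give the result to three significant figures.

R_L(min) ≈ 4.49 kΩ

Output resistance R_th = R_A‖R_B = (560 × 68000)/68560 = 555.4 Ω.
The fractional drop is R_th/(R_th + R_L); requiring this ≤ 0.110 gives R_L ≥ R_th(1/0.110 − 1) = 555.4 × 8.091 = 4.49 kΩ.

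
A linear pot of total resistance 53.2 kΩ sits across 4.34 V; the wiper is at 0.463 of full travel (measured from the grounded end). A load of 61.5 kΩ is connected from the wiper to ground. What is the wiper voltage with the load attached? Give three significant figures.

The wiper splits the pot into (1−α)R = 28.57 kΩ above and αR = 24.63 kΩ below.
Lower section ‖ load = 17.59 kΩ.
V_wiper = 4.34 × 17.59/(28.57 + 17.59) = 1.65 V.

V ≈ 1.65 V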